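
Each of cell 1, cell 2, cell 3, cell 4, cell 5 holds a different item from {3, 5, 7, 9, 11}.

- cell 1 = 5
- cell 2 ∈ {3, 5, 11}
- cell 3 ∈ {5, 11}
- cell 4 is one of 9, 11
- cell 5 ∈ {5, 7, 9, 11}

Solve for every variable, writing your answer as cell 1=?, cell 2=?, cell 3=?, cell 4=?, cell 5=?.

cell 1's domain is down to {5}, so cell 1 = 5. So cell 2, cell 3, cell 5 can't be 5.
cell 3 has just one choice, so cell 3 = 11. Remove 11 from cell 2, cell 4, cell 5.
That leaves cell 4 = 9. Eliminate 9 elsewhere: cell 5.
cell 5 has just one choice, so cell 5 = 7.
That leaves cell 2 = 3.

cell 1=5, cell 2=3, cell 3=11, cell 4=9, cell 5=7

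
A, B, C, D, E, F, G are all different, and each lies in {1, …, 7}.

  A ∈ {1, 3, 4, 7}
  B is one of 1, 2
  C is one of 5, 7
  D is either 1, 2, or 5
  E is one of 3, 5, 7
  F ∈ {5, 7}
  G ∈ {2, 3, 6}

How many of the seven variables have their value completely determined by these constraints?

Among the 7 variables, 4 fits only A (and all 7 values in {1, 2, 3, 4, 5, 6, 7} must be used), so A = 4.
The 6 still-open variables draw from only 6 values {1, 2, 3, 5, 6, 7}, so each is used; only G can be 6, hence G = 6.
The 5 still-open variables draw from only 5 values {1, 2, 3, 5, 7}, so each is used; only E can be 3, hence E = 3.
C and F between them cover only {5, 7} — a naked pair. Remove those values from D.
Determined: A=4, E=3, G=6. The other variables each still have more than one consistent value. That makes 3.

3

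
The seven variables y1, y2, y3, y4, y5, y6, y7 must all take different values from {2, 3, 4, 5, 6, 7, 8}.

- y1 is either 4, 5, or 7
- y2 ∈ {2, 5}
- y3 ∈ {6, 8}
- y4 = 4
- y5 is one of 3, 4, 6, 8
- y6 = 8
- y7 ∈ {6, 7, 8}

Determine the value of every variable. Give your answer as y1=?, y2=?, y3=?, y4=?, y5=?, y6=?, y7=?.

y1=5, y2=2, y3=6, y4=4, y5=3, y6=8, y7=7

y4 must be 4 (only option left). Strike 4 from y1, y5.
That leaves y6 = 8. So y3, y5, y7 can't be 8.
y3 has just one choice, so y3 = 6. Eliminate 6 elsewhere: y5, y7.
y5 has just one choice, so y5 = 3.
That leaves y7 = 7. So y1 can't be 7.
y1 must be 5 (only option left). Strike 5 from y2.
That leaves y2 = 2.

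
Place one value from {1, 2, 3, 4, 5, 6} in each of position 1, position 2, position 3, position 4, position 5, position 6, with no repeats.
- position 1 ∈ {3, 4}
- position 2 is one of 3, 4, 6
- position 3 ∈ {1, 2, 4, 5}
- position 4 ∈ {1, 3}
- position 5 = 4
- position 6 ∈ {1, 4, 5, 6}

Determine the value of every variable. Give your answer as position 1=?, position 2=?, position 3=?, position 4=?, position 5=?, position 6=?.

position 1=3, position 2=6, position 3=2, position 4=1, position 5=4, position 6=5

position 5 has just one choice, so position 5 = 4. Eliminate 4 elsewhere: position 1, position 2, position 3, position 6.
position 1's domain is down to {3}, so position 1 = 3. Eliminate 3 elsewhere: position 2, position 4.
That leaves position 2 = 6. Remove 6 from position 6.
position 4 has just one choice, so position 4 = 1. So position 3, position 6 can't be 1.
That leaves position 6 = 5. Eliminate 5 elsewhere: position 3.
position 3 has just one choice, so position 3 = 2.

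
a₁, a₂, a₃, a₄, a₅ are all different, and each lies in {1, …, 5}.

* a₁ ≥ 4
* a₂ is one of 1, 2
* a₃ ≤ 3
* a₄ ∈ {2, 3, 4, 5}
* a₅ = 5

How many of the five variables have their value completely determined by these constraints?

2

a₅'s domain is down to {5}, so a₅ = 5. Eliminate 5 elsewhere: a₁, a₄.
That leaves a₁ = 4. So a₄ can't be 4.
Determined: a₁=4, a₅=5. The other variables each still have more than one consistent value. That makes 2.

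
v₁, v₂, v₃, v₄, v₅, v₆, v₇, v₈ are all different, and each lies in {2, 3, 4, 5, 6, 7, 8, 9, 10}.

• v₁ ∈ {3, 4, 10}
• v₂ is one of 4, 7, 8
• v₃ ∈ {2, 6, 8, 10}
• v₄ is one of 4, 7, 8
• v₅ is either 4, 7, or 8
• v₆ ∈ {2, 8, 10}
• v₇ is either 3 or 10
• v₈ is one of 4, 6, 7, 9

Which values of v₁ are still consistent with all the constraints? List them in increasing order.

The 8 variables draw from only 8 values {2, 3, 4, 6, 7, 8, 9, 10}, so each is used; only v₈ can be 9, hence v₈ = 9.
Among the 7 still-open variables, 6 fits only v₃ (and all 7 values in {2, 3, 4, 6, 7, 8, 10} must be used), so v₃ = 6.
The 6 still-open variables together cover exactly {2, 3, 4, 7, 8, 10} — 6 values for 6 variables — and 2 appears only in v₆'s list, so v₆ = 2.
v₂, v₄, v₅ between them cover only {4, 7, 8} — a naked triple. Remove those values from v₁.
No further eliminations apply; v₁ can still be any of 3, 10.

3, 10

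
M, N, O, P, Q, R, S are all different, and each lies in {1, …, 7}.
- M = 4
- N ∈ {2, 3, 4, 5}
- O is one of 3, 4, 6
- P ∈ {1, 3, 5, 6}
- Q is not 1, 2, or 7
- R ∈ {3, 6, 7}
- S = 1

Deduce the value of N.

2

M must be 4 (only option left). So N, O, Q can't be 4.
That leaves S = 1. Strike 1 from P.
Among the 5 still-open variables, 2 fits only N (and all 5 values in {2, 3, 5, 6, 7} must be used), so N = 2.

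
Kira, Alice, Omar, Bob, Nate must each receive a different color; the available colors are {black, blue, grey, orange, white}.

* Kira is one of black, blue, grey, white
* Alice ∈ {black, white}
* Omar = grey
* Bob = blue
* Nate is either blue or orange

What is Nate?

Omar's domain is down to {grey}, so Omar = grey. Eliminate grey elsewhere: Kira.
Bob has just one choice, so Bob = blue. So Kira, Nate can't be blue.
So Nate = orange.

orange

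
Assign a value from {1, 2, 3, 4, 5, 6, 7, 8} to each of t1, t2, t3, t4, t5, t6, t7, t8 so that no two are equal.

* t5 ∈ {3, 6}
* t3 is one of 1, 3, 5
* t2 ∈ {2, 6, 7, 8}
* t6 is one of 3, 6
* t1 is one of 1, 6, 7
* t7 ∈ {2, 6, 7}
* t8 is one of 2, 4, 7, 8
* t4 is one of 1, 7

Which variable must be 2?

The 8 variables together cover exactly {1, 2, 3, 4, 5, 6, 7, 8} — 8 values for 8 variables — and 4 appears only in t8's list, so t8 = 4.
The 7 still-open variables together cover exactly {1, 2, 3, 5, 6, 7, 8} — 7 values for 7 variables — and 5 appears only in t3's list, so t3 = 5.
Among the 6 still-open variables, 8 fits only t2 (and all 6 values in {1, 2, 3, 6, 7, 8} must be used), so t2 = 8.
Among the 5 still-open variables, 2 fits only t7 (and all 5 values in {1, 2, 3, 6, 7} must be used), so t7 = 2.

t7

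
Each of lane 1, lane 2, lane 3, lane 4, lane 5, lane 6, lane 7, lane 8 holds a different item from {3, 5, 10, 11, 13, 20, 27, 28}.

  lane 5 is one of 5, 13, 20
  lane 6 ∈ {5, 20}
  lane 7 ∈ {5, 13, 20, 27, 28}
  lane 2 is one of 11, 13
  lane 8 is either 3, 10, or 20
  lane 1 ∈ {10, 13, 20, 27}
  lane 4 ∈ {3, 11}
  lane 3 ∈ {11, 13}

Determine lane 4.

3

The 8 variables together cover exactly {3, 5, 10, 11, 13, 20, 27, 28} — 8 values for 8 variables — and 28 appears only in lane 7's list, so lane 7 = 28.
The 7 still-open variables together cover exactly {3, 5, 10, 11, 13, 20, 27} — 7 values for 7 variables — and 27 appears only in lane 1's list, so lane 1 = 27.
Among the 6 still-open variables, 10 fits only lane 8 (and all 6 values in {3, 5, 10, 11, 13, 20} must be used), so lane 8 = 10.
The 5 still-open variables together cover exactly {3, 5, 11, 13, 20} — 5 values for 5 variables — and 3 appears only in lane 4's list, so lane 4 = 3.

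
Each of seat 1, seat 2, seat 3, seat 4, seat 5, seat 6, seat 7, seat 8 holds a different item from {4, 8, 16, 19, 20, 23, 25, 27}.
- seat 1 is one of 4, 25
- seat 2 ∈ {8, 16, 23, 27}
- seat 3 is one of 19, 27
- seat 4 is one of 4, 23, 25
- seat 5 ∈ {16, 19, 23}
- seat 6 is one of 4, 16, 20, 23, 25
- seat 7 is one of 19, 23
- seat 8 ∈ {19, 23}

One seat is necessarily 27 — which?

seat 3

Among the 8 variables, 8 fits only seat 2 (and all 8 values in {4, 8, 16, 19, 20, 23, 25, 27} must be used), so seat 2 = 8.
The 7 still-open variables draw from only 7 values {4, 16, 19, 20, 23, 25, 27}, so each is used; only seat 6 can be 20, hence seat 6 = 20.
The 6 still-open variables together cover exactly {4, 16, 19, 23, 25, 27} — 6 values for 6 variables — and 16 appears only in seat 5's list, so seat 5 = 16.
Among the 5 still-open variables, 27 fits only seat 3 (and all 5 values in {4, 19, 23, 25, 27} must be used), so seat 3 = 27.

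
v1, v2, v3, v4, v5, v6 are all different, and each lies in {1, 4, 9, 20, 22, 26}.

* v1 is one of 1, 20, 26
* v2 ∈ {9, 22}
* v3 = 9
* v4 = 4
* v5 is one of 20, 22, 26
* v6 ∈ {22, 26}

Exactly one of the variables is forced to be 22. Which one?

v2

v3 must be 9 (only option left). Eliminate 9 elsewhere: v2.
So 22 goes to v2.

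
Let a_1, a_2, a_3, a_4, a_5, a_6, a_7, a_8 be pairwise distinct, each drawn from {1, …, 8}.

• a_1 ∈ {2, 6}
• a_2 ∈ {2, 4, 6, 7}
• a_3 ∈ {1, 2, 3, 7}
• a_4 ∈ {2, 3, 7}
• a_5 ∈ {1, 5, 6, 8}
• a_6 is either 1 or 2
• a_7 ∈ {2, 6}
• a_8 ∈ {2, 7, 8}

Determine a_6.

The 8 variables together cover exactly {1, 2, 3, 4, 5, 6, 7, 8} — 8 values for 8 variables — and 4 appears only in a_2's list, so a_2 = 4.
The 7 still-open variables draw from only 7 values {1, 2, 3, 5, 6, 7, 8}, so each is used; only a_5 can be 5, hence a_5 = 5.
Among the 6 still-open variables, 8 fits only a_8 (and all 6 values in {1, 2, 3, 6, 7, 8} must be used), so a_8 = 8.
a_1 and a_7 share exactly the 2 values {2, 6}; by pigeonhole those values go to them, so strike 2, 6 from a_3, a_4, a_6.
So a_6 = 1.

1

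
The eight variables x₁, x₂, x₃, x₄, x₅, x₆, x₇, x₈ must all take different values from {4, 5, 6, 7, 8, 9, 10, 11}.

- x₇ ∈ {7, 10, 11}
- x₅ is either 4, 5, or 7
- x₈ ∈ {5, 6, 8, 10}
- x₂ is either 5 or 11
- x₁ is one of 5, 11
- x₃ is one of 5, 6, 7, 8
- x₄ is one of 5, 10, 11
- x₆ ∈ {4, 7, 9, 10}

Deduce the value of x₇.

The 8 variables draw from only 8 values {4, 5, 6, 7, 8, 9, 10, 11}, so each is used; only x₆ can be 9, hence x₆ = 9.
The 7 still-open variables together cover exactly {4, 5, 6, 7, 8, 10, 11} — 7 values for 7 variables — and 4 appears only in x₅'s list, so x₅ = 4.
x₁ and x₂ between them cover only {5, 11} — a naked pair. Remove those values from x₃, x₄, x₇, x₈.
x₄ has just one choice, so x₄ = 10. Remove 10 from x₇, x₈.
So x₇ = 7.

7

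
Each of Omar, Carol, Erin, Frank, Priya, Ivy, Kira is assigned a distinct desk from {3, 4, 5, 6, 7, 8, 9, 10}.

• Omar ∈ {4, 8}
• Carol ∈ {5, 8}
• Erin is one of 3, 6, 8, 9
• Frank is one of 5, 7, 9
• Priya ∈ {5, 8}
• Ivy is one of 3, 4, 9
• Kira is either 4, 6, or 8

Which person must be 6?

Among the 7 variables, 7 fits only Frank (and all 7 values in {3, 4, 5, 6, 7, 8, 9} must be used), so Frank = 7.
Carol and Priya between them cover only {5, 8} — a naked pair. Remove those values from Omar, Erin, Kira.
Omar must be 4 (only option left). Remove 4 from Ivy, Kira.
So 6 goes to Kira.

Kira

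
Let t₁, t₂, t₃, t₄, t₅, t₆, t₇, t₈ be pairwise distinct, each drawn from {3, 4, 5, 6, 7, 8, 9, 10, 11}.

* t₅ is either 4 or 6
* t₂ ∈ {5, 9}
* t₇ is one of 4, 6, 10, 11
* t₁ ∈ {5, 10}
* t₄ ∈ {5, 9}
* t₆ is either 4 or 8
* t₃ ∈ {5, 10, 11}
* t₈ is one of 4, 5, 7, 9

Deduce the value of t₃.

The 8 variables draw from only 8 values {4, 5, 6, 7, 8, 9, 10, 11}, so each is used; only t₈ can be 7, hence t₈ = 7.
The 7 still-open variables draw from only 7 values {4, 5, 6, 8, 9, 10, 11}, so each is used; only t₆ can be 8, hence t₆ = 8.
The 2 variables t₂ and t₄ are confined to {5, 9}, which locks those values in; drop them from t₁, t₃.
t₁ has just one choice, so t₁ = 10. Eliminate 10 elsewhere: t₃, t₇.
So t₃ = 11.

11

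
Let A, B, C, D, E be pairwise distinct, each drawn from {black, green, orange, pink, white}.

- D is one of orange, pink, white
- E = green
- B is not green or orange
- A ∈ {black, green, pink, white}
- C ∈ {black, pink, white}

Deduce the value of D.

E must be green (only option left). Remove green from A.
Among the 4 still-open variables, orange fits only D (and all 4 values in {black, orange, pink, white} must be used), so D = orange.

orange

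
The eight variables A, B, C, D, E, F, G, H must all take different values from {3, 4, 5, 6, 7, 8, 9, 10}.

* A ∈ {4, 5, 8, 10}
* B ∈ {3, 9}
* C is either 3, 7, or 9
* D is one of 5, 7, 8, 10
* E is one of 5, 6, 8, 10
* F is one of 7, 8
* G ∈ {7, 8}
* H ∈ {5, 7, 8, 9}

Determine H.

Among the 8 variables, 4 fits only A (and all 8 values in {3, 4, 5, 6, 7, 8, 9, 10} must be used), so A = 4.
Among the 7 still-open variables, 6 fits only E (and all 7 values in {3, 5, 6, 7, 8, 9, 10} must be used), so E = 6.
The 6 still-open variables draw from only 6 values {3, 5, 7, 8, 9, 10}, so each is used; only D can be 10, hence D = 10.
The 5 still-open variables together cover exactly {3, 5, 7, 8, 9} — 5 values for 5 variables — and 5 appears only in H's list, so H = 5.

5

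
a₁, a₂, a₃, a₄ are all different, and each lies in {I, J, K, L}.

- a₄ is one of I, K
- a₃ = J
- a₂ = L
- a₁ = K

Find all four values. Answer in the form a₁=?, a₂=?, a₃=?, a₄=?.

a₁'s domain is down to {K}, so a₁ = K. Strike K from a₄.
a₂'s domain is down to {L}, so a₂ = L.
That leaves a₃ = J.
That leaves a₄ = I.

a₁=K, a₂=L, a₃=J, a₄=I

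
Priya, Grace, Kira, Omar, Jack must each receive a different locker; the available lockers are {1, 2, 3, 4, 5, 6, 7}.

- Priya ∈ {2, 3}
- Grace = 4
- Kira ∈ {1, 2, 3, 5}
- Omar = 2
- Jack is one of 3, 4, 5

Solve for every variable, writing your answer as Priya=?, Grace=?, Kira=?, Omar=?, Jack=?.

Grace has just one choice, so Grace = 4. Remove 4 from Jack.
That leaves Omar = 2. Eliminate 2 elsewhere: Priya, Kira.
Priya must be 3 (only option left). Eliminate 3 elsewhere: Kira, Jack.
Jack must be 5 (only option left). Strike 5 from Kira.
That leaves Kira = 1.

Priya=3, Grace=4, Kira=1, Omar=2, Jack=5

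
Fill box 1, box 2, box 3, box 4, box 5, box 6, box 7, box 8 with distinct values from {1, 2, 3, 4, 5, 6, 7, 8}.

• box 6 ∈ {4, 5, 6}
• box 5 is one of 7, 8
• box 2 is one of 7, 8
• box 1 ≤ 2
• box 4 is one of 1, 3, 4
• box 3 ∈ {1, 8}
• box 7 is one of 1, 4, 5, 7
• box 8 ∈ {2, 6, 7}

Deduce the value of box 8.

6

Among the 8 variables, 3 fits only box 4 (and all 8 values in {1, 2, 3, 4, 5, 6, 7, 8} must be used), so box 4 = 3.
box 2 and box 5 between them cover only {7, 8} — a naked pair. Remove those values from box 3, box 7, box 8.
That leaves box 3 = 1. So box 1, box 7 can't be 1.
box 1 must be 2 (only option left). So box 8 can't be 2.
So box 8 = 6.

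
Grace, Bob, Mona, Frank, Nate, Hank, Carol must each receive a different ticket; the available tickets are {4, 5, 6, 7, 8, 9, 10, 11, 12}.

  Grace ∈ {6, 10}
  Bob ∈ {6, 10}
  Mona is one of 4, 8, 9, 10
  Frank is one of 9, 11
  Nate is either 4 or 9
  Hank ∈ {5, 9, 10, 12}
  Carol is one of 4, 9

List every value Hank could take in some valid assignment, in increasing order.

The 2 variables Grace and Bob are confined to {6, 10}, which locks those values in; drop them from Mona, Hank.
Nate and Carol share exactly the 2 values {4, 9}; by pigeonhole those values go to them, so strike 4, 9 from Mona, Frank, Hank.
Mona has just one choice, so Mona = 8.
Frank has just one choice, so Frank = 11.
No further eliminations apply; Hank can still be any of 5, 12.

5, 12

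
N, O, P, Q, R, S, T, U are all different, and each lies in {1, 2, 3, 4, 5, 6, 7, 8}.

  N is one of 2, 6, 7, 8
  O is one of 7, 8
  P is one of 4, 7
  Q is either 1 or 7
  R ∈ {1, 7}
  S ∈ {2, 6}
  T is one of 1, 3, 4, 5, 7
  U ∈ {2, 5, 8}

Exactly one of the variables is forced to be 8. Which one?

O

Among the 8 variables, 3 fits only T (and all 8 values in {1, 2, 3, 4, 5, 6, 7, 8} must be used), so T = 3.
The 7 still-open variables draw from only 7 values {1, 2, 4, 5, 6, 7, 8}, so each is used; only P can be 4, hence P = 4.
The 6 still-open variables together cover exactly {1, 2, 5, 6, 7, 8} — 6 values for 6 variables — and 5 appears only in U's list, so U = 5.
Q and R between them cover only {1, 7} — a naked pair. Remove those values from N, O.
So 8 goes to O.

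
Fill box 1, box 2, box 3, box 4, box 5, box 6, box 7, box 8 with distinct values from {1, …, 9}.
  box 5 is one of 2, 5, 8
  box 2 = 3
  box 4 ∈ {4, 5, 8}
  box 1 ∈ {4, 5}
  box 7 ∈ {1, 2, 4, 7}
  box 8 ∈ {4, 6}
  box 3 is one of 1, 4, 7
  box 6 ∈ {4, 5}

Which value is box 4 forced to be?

8

box 2's domain is down to {3}, so box 2 = 3.
The 7 still-open variables together cover exactly {1, 2, 4, 5, 6, 7, 8} — 7 values for 7 variables — and 6 appears only in box 8's list, so box 8 = 6.
The 2 variables box 1 and box 6 are confined to {4, 5}, which locks those values in; drop them from box 3, box 4, box 5, box 7.
So box 4 = 8.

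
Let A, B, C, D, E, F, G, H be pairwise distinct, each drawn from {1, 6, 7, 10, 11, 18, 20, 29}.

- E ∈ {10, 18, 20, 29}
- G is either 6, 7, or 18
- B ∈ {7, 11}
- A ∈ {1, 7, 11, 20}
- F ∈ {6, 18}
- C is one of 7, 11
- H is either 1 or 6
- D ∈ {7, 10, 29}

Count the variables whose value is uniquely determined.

2

B and C share exactly the 2 values {7, 11}; by pigeonhole those values go to them, so strike 7, 11 from A, D, G.
F and G between them cover only {6, 18} — a naked pair. Remove those values from E, H.
That leaves H = 1. So A can't be 1.
A has just one choice, so A = 20. Strike 20 from E.
Determined: A=20, H=1. The other variables each still have more than one consistent value. That makes 2.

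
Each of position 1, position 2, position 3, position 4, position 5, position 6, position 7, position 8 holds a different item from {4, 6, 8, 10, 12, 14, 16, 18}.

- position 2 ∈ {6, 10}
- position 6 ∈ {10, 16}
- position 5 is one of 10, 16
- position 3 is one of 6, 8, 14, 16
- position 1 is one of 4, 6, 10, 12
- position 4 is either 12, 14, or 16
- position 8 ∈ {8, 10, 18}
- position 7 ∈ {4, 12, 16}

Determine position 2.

Among the 8 variables, 18 fits only position 8 (and all 8 values in {4, 6, 8, 10, 12, 14, 16, 18} must be used), so position 8 = 18.
The 7 still-open variables together cover exactly {4, 6, 8, 10, 12, 14, 16} — 7 values for 7 variables — and 8 appears only in position 3's list, so position 3 = 8.
The 6 still-open variables together cover exactly {4, 6, 10, 12, 14, 16} — 6 values for 6 variables — and 14 appears only in position 4's list, so position 4 = 14.
The 2 variables position 5 and position 6 are confined to {10, 16}, which locks those values in; drop them from position 1, position 2, position 7.
So position 2 = 6.

6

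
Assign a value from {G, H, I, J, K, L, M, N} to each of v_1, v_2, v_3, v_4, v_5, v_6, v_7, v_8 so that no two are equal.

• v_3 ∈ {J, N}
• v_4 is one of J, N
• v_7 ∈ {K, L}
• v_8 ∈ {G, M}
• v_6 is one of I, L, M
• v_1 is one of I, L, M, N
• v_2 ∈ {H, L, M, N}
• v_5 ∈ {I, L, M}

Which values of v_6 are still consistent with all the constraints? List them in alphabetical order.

I, L, M

The 8 variables together cover exactly {G, H, I, J, K, L, M, N} — 8 values for 8 variables — and G appears only in v_8's list, so v_8 = G.
The 7 still-open variables draw from only 7 values {H, I, J, K, L, M, N}, so each is used; only v_2 can be H, hence v_2 = H.
Among the 6 still-open variables, K fits only v_7 (and all 6 values in {I, J, K, L, M, N} must be used), so v_7 = K.
v_3 and v_4 between them cover only {J, N} — a naked pair. Remove those values from v_1.
No further eliminations apply; v_6 can still be any of I, L, M.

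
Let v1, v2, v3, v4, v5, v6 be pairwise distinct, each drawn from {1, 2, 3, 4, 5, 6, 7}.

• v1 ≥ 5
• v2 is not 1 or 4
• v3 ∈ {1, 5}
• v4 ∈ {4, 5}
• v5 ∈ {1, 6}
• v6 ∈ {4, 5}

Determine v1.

v4 and v6 between them cover only {4, 5} — a naked pair. Remove those values from v1, v2, v3.
v3 must be 1 (only option left). Eliminate 1 elsewhere: v5.
v5 has just one choice, so v5 = 6. Strike 6 from v1, v2.
So v1 = 7.

7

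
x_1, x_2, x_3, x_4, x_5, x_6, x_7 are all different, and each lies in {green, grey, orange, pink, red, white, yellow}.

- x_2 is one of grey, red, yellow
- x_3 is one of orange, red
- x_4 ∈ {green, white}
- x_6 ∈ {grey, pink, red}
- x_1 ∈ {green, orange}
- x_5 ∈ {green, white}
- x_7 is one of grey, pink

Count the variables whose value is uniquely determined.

Among the 7 variables, yellow fits only x_2 (and all 7 values in {green, grey, orange, pink, red, white, yellow} must be used), so x_2 = yellow.
x_4 and x_5 between them cover only {green, white} — a naked pair. Remove those values from x_1.
x_1 has just one choice, so x_1 = orange. Strike orange from x_3.
That leaves x_3 = red. Remove red from x_6.
Determined: x_1=orange, x_2=yellow, x_3=red. The other variables each still have more than one consistent value. That makes 3.

3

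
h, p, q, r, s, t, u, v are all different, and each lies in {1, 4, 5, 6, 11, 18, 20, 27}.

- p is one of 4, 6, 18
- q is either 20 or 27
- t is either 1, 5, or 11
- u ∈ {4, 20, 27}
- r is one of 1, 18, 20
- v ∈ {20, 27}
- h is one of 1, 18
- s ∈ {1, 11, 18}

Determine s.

The 8 variables together cover exactly {1, 4, 5, 6, 11, 18, 20, 27} — 8 values for 8 variables — and 5 appears only in t's list, so t = 5.
The 7 still-open variables together cover exactly {1, 4, 6, 11, 18, 20, 27} — 7 values for 7 variables — and 6 appears only in p's list, so p = 6.
Among the 6 still-open variables, 4 fits only u (and all 6 values in {1, 4, 11, 18, 20, 27} must be used), so u = 4.
The 5 still-open variables together cover exactly {1, 11, 18, 20, 27} — 5 values for 5 variables — and 11 appears only in s's list, so s = 11.

11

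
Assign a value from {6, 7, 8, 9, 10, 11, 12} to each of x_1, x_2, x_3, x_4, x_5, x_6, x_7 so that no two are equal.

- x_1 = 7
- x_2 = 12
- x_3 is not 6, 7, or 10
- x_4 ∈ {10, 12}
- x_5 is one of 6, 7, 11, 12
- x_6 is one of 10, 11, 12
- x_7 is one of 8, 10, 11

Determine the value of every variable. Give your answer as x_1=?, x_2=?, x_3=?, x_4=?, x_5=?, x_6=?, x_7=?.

x_1 has just one choice, so x_1 = 7. Remove 7 from x_5.
x_2's domain is down to {12}, so x_2 = 12. So x_3, x_4, x_5, x_6 can't be 12.
x_4's domain is down to {10}, so x_4 = 10. Eliminate 10 elsewhere: x_6, x_7.
That leaves x_6 = 11. Strike 11 from x_3, x_5, x_7.
x_7's domain is down to {8}, so x_7 = 8. Strike 8 from x_3.
x_3 must be 9 (only option left).
That leaves x_5 = 6.

x_1=7, x_2=12, x_3=9, x_4=10, x_5=6, x_6=11, x_7=8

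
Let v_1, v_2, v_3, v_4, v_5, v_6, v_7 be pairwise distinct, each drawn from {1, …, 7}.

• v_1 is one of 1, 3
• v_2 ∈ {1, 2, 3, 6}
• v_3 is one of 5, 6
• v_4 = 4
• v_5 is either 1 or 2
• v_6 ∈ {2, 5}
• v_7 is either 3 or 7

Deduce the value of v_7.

7

v_4 has just one choice, so v_4 = 4.
The 6 still-open variables together cover exactly {1, 2, 3, 5, 6, 7} — 6 values for 6 variables — and 7 appears only in v_7's list, so v_7 = 7.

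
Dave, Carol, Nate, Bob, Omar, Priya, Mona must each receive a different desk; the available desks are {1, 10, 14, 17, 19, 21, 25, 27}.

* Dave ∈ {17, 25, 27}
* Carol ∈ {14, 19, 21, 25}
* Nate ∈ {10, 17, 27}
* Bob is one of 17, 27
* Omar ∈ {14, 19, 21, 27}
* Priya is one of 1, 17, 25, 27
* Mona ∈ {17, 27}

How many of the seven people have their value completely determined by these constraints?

Bob and Mona between them cover only {17, 27} — a naked pair. Remove those values from Dave, Nate, Omar, Priya.
Dave must be 25 (only option left). Remove 25 from Carol, Priya.
Nate must be 10 (only option left).
That leaves Priya = 1.
Determined: Dave=25, Nate=10, Priya=1. The other people each still have more than one consistent value. That makes 3.

3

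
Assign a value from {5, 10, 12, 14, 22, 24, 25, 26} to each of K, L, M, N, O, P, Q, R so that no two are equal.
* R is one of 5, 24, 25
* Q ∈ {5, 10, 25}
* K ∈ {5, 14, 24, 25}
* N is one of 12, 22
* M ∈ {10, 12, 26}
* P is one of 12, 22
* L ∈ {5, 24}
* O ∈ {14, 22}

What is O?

14

The 8 variables draw from only 8 values {5, 10, 12, 14, 22, 24, 25, 26}, so each is used; only M can be 26, hence M = 26.
Among the 7 still-open variables, 10 fits only Q (and all 7 values in {5, 10, 12, 14, 22, 24, 25} must be used), so Q = 10.
N and P share exactly the 2 values {12, 22}; by pigeonhole those values go to them, so strike 12, 22 from O.
So O = 14.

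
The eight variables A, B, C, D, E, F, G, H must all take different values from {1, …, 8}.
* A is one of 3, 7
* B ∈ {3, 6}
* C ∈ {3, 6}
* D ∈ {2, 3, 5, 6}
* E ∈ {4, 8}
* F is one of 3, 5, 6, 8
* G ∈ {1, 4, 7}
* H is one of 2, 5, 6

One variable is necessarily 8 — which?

Among the 8 variables, 1 fits only G (and all 8 values in {1, 2, 3, 4, 5, 6, 7, 8} must be used), so G = 1.
The 7 still-open variables together cover exactly {2, 3, 4, 5, 6, 7, 8} — 7 values for 7 variables — and 4 appears only in E's list, so E = 4.
The 6 still-open variables draw from only 6 values {2, 3, 5, 6, 7, 8}, so each is used; only A can be 7, hence A = 7.
Among the 5 still-open variables, 8 fits only F (and all 5 values in {2, 3, 5, 6, 8} must be used), so F = 8.

F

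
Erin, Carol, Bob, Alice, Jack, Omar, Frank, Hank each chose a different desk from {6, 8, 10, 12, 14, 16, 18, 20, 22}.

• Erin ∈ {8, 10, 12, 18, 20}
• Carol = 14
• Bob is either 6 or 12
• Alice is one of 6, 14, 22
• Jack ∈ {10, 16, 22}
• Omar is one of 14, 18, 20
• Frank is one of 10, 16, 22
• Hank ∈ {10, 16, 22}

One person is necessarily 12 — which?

Bob

Carol must be 14 (only option left). Eliminate 14 elsewhere: Alice, Omar.
Jack, Frank, Hank share exactly the 3 values {10, 16, 22}; by pigeonhole those values go to them, so strike 10, 16, 22 from Erin, Alice.
Alice's domain is down to {6}, so Alice = 6. Eliminate 6 elsewhere: Bob.
So 12 goes to Bob.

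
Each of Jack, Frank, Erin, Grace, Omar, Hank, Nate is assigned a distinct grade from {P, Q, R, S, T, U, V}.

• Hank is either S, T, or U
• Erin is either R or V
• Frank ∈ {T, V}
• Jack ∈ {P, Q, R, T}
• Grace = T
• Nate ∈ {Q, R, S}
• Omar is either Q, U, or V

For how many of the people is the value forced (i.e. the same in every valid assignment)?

4

Grace must be T (only option left). So Jack, Frank, Hank can't be T.
Frank has just one choice, so Frank = V. Eliminate V elsewhere: Erin, Omar.
Erin must be R (only option left). Strike R from Jack, Nate.
The 4 still-open variables together cover exactly {P, Q, S, U} — 4 values for 4 variables — and P appears only in Jack's list, so Jack = P.
Determined: Jack=P, Frank=V, Erin=R, Grace=T. The other people each still have more than one consistent value. That makes 4.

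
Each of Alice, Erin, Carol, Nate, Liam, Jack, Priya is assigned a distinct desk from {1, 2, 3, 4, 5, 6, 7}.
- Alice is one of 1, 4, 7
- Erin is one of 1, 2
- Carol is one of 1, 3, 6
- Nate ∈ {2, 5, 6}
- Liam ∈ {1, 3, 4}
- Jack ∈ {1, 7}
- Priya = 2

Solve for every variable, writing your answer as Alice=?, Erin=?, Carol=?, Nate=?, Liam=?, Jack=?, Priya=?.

Alice=4, Erin=1, Carol=6, Nate=5, Liam=3, Jack=7, Priya=2

Priya's domain is down to {2}, so Priya = 2. Eliminate 2 elsewhere: Erin, Nate.
That leaves Erin = 1. So Alice, Carol, Liam, Jack can't be 1.
Jack's domain is down to {7}, so Jack = 7. Eliminate 7 elsewhere: Alice.
Alice's domain is down to {4}, so Alice = 4. Eliminate 4 elsewhere: Liam.
That leaves Liam = 3. So Carol can't be 3.
Carol has just one choice, so Carol = 6. Strike 6 from Nate.
Nate's domain is down to {5}, so Nate = 5.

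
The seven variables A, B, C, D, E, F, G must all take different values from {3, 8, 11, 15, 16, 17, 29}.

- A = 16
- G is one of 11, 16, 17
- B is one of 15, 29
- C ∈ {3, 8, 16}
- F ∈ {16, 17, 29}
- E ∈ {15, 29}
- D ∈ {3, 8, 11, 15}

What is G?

11

A must be 16 (only option left). Eliminate 16 elsewhere: C, F, G.
B and E between them cover only {15, 29} — a naked pair. Remove those values from D, F.
F's domain is down to {17}, so F = 17. Remove 17 from G.
So G = 11.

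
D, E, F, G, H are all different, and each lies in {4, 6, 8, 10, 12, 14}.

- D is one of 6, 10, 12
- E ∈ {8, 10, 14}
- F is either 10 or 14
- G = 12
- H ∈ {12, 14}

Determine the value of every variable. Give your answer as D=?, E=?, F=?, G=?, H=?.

D=6, E=8, F=10, G=12, H=14

G must be 12 (only option left). Eliminate 12 elsewhere: D, H.
H has just one choice, so H = 14. Remove 14 from E, F.
That leaves F = 10. So D, E can't be 10.
D has just one choice, so D = 6.
That leaves E = 8.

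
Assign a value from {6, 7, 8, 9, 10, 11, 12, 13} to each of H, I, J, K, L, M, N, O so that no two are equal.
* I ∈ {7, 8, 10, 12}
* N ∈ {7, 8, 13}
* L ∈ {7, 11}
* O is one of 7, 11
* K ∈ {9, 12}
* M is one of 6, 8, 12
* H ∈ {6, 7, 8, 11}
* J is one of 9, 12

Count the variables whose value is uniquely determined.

2

Among the 8 variables, 10 fits only I (and all 8 values in {6, 7, 8, 9, 10, 11, 12, 13} must be used), so I = 10.
The 7 still-open variables together cover exactly {6, 7, 8, 9, 11, 12, 13} — 7 values for 7 variables — and 13 appears only in N's list, so N = 13.
J and K between them cover only {9, 12} — a naked pair. Remove those values from M.
L and O between them cover only {7, 11} — a naked pair. Remove those values from H.
Determined: I=10, N=13. The other variables each still have more than one consistent value. That makes 2.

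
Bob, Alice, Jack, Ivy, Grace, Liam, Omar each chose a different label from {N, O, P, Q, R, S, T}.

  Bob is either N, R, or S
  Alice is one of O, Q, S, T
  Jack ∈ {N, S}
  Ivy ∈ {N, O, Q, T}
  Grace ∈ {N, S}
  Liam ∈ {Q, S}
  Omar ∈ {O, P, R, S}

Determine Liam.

Q

The 7 variables together cover exactly {N, O, P, Q, R, S, T} — 7 values for 7 variables — and P appears only in Omar's list, so Omar = P.
Among the 6 still-open variables, R fits only Bob (and all 6 values in {N, O, Q, R, S, T} must be used), so Bob = R.
Jack and Grace between them cover only {N, S} — a naked pair. Remove those values from Alice, Ivy, Liam.
So Liam = Q.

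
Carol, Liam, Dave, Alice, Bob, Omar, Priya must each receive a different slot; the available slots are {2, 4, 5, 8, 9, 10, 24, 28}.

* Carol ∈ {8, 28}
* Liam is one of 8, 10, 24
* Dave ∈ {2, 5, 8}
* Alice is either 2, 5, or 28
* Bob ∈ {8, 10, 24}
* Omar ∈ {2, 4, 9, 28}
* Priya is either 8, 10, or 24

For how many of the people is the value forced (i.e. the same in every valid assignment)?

1

Liam, Bob, Priya between them cover only {8, 10, 24} — a naked triple. Remove those values from Carol, Dave.
Carol's domain is down to {28}, so Carol = 28. Strike 28 from Alice, Omar.
Dave and Alice between them cover only {2, 5} — a naked pair. Remove those values from Omar.
Determined: Carol=28. The other people each still have more than one consistent value. That makes 1.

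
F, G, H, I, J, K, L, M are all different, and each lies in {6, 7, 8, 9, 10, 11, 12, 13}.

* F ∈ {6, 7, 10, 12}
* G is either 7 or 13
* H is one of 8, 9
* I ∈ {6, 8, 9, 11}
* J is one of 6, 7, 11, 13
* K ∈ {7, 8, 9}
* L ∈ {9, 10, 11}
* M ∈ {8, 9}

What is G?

The 8 variables draw from only 8 values {6, 7, 8, 9, 10, 11, 12, 13}, so each is used; only F can be 12, hence F = 12.
The 7 still-open variables together cover exactly {6, 7, 8, 9, 10, 11, 13} — 7 values for 7 variables — and 10 appears only in L's list, so L = 10.
The 2 variables H and M are confined to {8, 9}, which locks those values in; drop them from I, K.
That leaves K = 7. So G, J can't be 7.
So G = 13.

13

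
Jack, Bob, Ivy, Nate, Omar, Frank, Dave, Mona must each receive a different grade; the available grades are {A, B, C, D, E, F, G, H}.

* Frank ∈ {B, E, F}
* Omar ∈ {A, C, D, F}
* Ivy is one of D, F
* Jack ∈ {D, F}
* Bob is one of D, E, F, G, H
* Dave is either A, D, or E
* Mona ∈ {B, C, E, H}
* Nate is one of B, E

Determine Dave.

The 8 variables together cover exactly {A, B, C, D, E, F, G, H} — 8 values for 8 variables — and G appears only in Bob's list, so Bob = G.
The 7 still-open variables draw from only 7 values {A, B, C, D, E, F, H}, so each is used; only Mona can be H, hence Mona = H.
The 6 still-open variables together cover exactly {A, B, C, D, E, F} — 6 values for 6 variables — and C appears only in Omar's list, so Omar = C.
The 5 still-open variables draw from only 5 values {A, B, D, E, F}, so each is used; only Dave can be A, hence Dave = A.

A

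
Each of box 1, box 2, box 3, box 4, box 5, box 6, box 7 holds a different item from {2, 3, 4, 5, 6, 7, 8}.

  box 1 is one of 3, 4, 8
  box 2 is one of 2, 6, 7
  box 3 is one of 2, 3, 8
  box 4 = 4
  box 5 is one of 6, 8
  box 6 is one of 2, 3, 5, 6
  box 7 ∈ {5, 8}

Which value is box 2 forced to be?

7

box 4 must be 4 (only option left). So box 1 can't be 4.
The 6 still-open variables draw from only 6 values {2, 3, 5, 6, 7, 8}, so each is used; only box 2 can be 7, hence box 2 = 7.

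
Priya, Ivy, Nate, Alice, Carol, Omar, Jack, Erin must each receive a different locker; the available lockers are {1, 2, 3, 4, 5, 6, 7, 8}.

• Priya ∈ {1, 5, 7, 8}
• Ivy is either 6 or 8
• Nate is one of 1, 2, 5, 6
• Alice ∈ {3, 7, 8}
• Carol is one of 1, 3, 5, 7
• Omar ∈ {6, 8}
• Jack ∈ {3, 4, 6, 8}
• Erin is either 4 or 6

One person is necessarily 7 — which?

Alice

The 8 variables draw from only 8 values {1, 2, 3, 4, 5, 6, 7, 8}, so each is used; only Nate can be 2, hence Nate = 2.
The 2 variables Ivy and Omar are confined to {6, 8}, which locks those values in; drop them from Priya, Alice, Jack, Erin.
Erin's domain is down to {4}, so Erin = 4. Strike 4 from Jack.
Jack's domain is down to {3}, so Jack = 3. Eliminate 3 elsewhere: Alice, Carol.
So 7 goes to Alice.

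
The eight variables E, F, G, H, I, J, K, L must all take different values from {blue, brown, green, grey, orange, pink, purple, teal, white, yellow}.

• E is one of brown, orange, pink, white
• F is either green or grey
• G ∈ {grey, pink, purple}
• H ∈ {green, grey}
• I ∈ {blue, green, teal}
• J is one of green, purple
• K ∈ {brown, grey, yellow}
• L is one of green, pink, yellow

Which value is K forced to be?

brown

F and H between them cover only {green, grey} — a naked pair. Remove those values from G, I, J, K, L.
J has just one choice, so J = purple. Remove purple from G.
G has just one choice, so G = pink. Remove pink from E, L.
L has just one choice, so L = yellow. Strike yellow from K.
So K = brown.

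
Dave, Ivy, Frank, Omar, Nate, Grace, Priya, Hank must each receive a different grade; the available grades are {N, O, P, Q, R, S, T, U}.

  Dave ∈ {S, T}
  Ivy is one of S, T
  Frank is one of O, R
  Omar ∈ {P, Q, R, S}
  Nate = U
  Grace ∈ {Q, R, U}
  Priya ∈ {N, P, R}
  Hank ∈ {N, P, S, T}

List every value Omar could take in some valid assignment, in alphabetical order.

Nate must be U (only option left). Strike U from Grace.
The 7 still-open variables together cover exactly {N, O, P, Q, R, S, T} — 7 values for 7 variables — and O appears only in Frank's list, so Frank = O.
Dave and Ivy share exactly the 2 values {S, T}; by pigeonhole those values go to them, so strike S, T from Omar, Hank.
No further eliminations apply; Omar can still be any of P, Q, R.

P, Q, R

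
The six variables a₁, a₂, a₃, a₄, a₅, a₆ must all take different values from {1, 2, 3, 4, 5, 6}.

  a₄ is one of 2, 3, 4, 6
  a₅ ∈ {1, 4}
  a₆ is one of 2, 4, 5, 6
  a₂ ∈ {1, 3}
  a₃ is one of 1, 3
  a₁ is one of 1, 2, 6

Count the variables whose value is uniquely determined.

2

Among the 6 variables, 5 fits only a₆ (and all 6 values in {1, 2, 3, 4, 5, 6} must be used), so a₆ = 5.
a₂ and a₃ share exactly the 2 values {1, 3}; by pigeonhole those values go to them, so strike 1, 3 from a₁, a₄, a₅.
a₅'s domain is down to {4}, so a₅ = 4. Eliminate 4 elsewhere: a₄.
Determined: a₅=4, a₆=5. The other variables each still have more than one consistent value. That makes 2.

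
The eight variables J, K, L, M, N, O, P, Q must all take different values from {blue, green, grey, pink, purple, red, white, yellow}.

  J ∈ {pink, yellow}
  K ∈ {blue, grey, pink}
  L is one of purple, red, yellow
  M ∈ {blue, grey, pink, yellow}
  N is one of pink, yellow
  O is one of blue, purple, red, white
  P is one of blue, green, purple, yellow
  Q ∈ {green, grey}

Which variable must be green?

Q

Among the 8 variables, white fits only O (and all 8 values in {blue, green, grey, pink, purple, red, white, yellow} must be used), so O = white.
The 7 still-open variables together cover exactly {blue, green, grey, pink, purple, red, yellow} — 7 values for 7 variables — and red appears only in L's list, so L = red.
The 6 still-open variables together cover exactly {blue, green, grey, pink, purple, yellow} — 6 values for 6 variables — and purple appears only in P's list, so P = purple.
The 5 still-open variables draw from only 5 values {blue, green, grey, pink, yellow}, so each is used; only Q can be green, hence Q = green.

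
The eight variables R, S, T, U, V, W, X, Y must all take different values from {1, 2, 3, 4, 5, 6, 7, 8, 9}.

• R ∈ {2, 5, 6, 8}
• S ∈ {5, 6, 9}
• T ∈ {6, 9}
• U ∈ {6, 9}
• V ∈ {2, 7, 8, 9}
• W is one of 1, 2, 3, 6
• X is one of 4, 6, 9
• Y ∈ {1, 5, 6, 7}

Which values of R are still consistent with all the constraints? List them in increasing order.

2, 8

T and U between them cover only {6, 9} — a naked pair. Remove those values from R, S, V, W, X, Y.
That leaves S = 5. Strike 5 from R, Y.
X has just one choice, so X = 4.
No further eliminations apply; R can still be any of 2, 8.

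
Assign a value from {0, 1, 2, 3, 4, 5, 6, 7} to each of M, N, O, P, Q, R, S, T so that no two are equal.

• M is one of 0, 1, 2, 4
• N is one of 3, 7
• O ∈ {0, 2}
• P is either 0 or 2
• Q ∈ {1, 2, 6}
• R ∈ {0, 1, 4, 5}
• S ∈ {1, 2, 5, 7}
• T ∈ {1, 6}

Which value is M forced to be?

The 8 variables together cover exactly {0, 1, 2, 3, 4, 5, 6, 7} — 8 values for 8 variables — and 3 appears only in N's list, so N = 3.
The 7 still-open variables draw from only 7 values {0, 1, 2, 4, 5, 6, 7}, so each is used; only S can be 7, hence S = 7.
Among the 6 still-open variables, 5 fits only R (and all 6 values in {0, 1, 2, 4, 5, 6} must be used), so R = 5.
Among the 5 still-open variables, 4 fits only M (and all 5 values in {0, 1, 2, 4, 6} must be used), so M = 4.

4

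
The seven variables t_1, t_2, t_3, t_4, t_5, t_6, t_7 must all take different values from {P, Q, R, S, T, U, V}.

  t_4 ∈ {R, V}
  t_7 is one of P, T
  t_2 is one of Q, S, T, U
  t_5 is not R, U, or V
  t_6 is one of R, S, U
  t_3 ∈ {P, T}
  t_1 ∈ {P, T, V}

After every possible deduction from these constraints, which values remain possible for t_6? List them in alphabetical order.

S, U

The 2 variables t_3 and t_7 are confined to {P, T}, which locks those values in; drop them from t_1, t_2, t_5.
That leaves t_1 = V. Eliminate V elsewhere: t_4.
t_4 must be R (only option left). So t_6 can't be R.
No further eliminations apply; t_6 can still be any of S, U.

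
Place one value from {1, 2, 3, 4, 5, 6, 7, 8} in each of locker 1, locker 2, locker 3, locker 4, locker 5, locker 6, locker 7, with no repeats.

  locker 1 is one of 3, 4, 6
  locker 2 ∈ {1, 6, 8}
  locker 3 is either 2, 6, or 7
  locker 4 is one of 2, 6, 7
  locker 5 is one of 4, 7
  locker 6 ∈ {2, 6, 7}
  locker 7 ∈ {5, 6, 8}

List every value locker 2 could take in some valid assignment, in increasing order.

1, 8

The 3 variables locker 3, locker 4, locker 6 are confined to {2, 6, 7}, which locks those values in; drop them from locker 1, locker 2, locker 5, locker 7.
locker 5 has just one choice, so locker 5 = 4. So locker 1 can't be 4.
locker 1 has just one choice, so locker 1 = 3.
No further eliminations apply; locker 2 can still be any of 1, 8.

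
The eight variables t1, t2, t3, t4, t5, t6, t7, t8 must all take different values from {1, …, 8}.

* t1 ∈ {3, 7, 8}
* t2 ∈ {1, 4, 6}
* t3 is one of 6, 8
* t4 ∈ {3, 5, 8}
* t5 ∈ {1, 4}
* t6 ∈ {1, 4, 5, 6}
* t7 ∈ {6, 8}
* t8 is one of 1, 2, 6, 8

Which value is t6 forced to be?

Among the 8 variables, 2 fits only t8 (and all 8 values in {1, 2, 3, 4, 5, 6, 7, 8} must be used), so t8 = 2.
Among the 7 still-open variables, 7 fits only t1 (and all 7 values in {1, 3, 4, 5, 6, 7, 8} must be used), so t1 = 7.
The 6 still-open variables together cover exactly {1, 3, 4, 5, 6, 8} — 6 values for 6 variables — and 3 appears only in t4's list, so t4 = 3.
The 5 still-open variables together cover exactly {1, 4, 5, 6, 8} — 5 values for 5 variables — and 5 appears only in t6's list, so t6 = 5.

5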